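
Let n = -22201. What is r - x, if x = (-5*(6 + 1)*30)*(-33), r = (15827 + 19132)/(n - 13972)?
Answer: -1253429409/36173 ≈ -34651.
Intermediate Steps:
r = -34959/36173 (r = (15827 + 19132)/(-22201 - 13972) = 34959/(-36173) = 34959*(-1/36173) = -34959/36173 ≈ -0.96644)
x = 34650 (x = (-5*7*30)*(-33) = -35*30*(-33) = -1050*(-33) = 34650)
r - x = -34959/36173 - 1*34650 = -34959/36173 - 34650 = -1253429409/36173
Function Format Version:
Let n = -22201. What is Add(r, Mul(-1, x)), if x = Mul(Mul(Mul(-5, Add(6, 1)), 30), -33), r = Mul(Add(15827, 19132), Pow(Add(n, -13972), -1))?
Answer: Rational(-1253429409, 36173) ≈ -34651.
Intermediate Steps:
r = Rational(-34959, 36173) (r = Mul(Add(15827, 19132), Pow(Add(-22201, -13972), -1)) = Mul(34959, Pow(-36173, -1)) = Mul(34959, Rational(-1, 36173)) = Rational(-34959, 36173) ≈ -0.96644)
x = 34650 (x = Mul(Mul(Mul(-5, 7), 30), -33) = Mul(Mul(-35, 30), -33) = Mul(-1050, -33) = 34650)
Add(r, Mul(-1, x)) = Add(Rational(-34959, 36173), Mul(-1, 34650)) = Add(Rational(-34959, 36173), -34650) = Rational(-1253429409, 36173)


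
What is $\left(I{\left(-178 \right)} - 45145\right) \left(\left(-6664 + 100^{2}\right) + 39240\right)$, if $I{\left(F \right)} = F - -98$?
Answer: $-1925499600$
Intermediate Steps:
$I{\left(F \right)} = 98 + F$ ($I{\left(F \right)} = F + 98 = 98 + F$)
$\left(I{\left(-178 \right)} - 45145\right) \left(\left(-6664 + 100^{2}\right) + 39240\right) = \left(\left(98 - 178\right) - 45145\right) \left(\left(-6664 + 100^{2}\right) + 39240\right) = \left(-80 - 45145\right) \left(\left(-6664 + 10000\right) + 39240\right) = - 45225 \left(3336 + 39240\right) = \left(-45225\right) 42576 = -1925499600$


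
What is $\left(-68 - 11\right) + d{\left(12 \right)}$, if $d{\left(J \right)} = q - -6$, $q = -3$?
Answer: $-76$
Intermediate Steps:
$d{\left(J \right)} = 3$ ($d{\left(J \right)} = -3 - -6 = -3 + 6 = 3$)
$\left(-68 - 11\right) + d{\left(12 \right)} = \left(-68 - 11\right) + 3 = -79 + 3 = -76$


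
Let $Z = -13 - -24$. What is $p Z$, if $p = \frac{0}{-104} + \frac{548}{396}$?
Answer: $\frac{137}{9} \approx 15.222$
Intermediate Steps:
$Z = 11$ ($Z = -13 + 24 = 11$)
$p = \frac{137}{99}$ ($p = 0 \left(- \frac{1}{104}\right) + 548 \cdot \frac{1}{396} = 0 + \frac{137}{99} = \frac{137}{99} \approx 1.3838$)
$p Z = \frac{137}{99} \cdot 11 = \frac{137}{9}$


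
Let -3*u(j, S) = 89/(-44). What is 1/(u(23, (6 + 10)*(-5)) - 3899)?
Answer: -132/514579 ≈ -0.00025652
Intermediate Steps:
u(j, S) = 89/132 (u(j, S) = -89/(3*(-44)) = -89*(-1)/(3*44) = -⅓*(-89/44) = 89/132)
1/(u(23, (6 + 10)*(-5)) - 3899) = 1/(89/132 - 3899) = 1/(-514579/132) = -132/514579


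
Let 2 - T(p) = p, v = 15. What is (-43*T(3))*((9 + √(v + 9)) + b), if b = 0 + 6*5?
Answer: 1677 + 86*√6 ≈ 1887.7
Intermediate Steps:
T(p) = 2 - p
b = 30 (b = 0 + 30 = 30)
(-43*T(3))*((9 + √(v + 9)) + b) = (-43*(2 - 1*3))*((9 + √(15 + 9)) + 30) = (-43*(2 - 3))*((9 + √24) + 30) = (-43*(-1))*((9 + 2*√6) + 30) = 43*(39 + 2*√6) = 1677 + 86*√6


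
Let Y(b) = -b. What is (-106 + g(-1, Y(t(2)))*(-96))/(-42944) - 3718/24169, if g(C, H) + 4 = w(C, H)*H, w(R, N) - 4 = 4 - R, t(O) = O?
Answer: -104074403/518956768 ≈ -0.20055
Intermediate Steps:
w(R, N) = 8 - R (w(R, N) = 4 + (4 - R) = 8 - R)
g(C, H) = -4 + H*(8 - C) (g(C, H) = -4 + (8 - C)*H = -4 + H*(8 - C))
(-106 + g(-1, Y(t(2)))*(-96))/(-42944) - 3718/24169 = (-106 + (-4 - (-1*2)*(-8 - 1))*(-96))/(-42944) - 3718/24169 = (-106 + (-4 - 1*(-2)*(-9))*(-96))*(-1/42944) - 3718*1/24169 = (-106 + (-4 - 18)*(-96))*(-1/42944) - 3718/24169 = (-106 - 22*(-96))*(-1/42944) - 3718/24169 = (-106 + 2112)*(-1/42944) - 3718/24169 = 2006*(-1/42944) - 3718/24169 = -1003/21472 - 3718/24169 = -104074403/518956768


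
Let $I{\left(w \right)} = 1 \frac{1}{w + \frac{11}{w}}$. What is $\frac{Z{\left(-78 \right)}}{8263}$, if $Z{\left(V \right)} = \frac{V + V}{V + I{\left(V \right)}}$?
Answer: $\frac{6095}{25185624} \approx 0.000242$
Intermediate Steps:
$I{\left(w \right)} = \frac{1}{w + \frac{11}{w}}$
$Z{\left(V \right)} = \frac{2 V}{V + \frac{V}{11 + V^{2}}}$ ($Z{\left(V \right)} = \frac{V + V}{V + \frac{V}{11 + V^{2}}} = \frac{2 V}{V + \frac{V}{11 + V^{2}}}$)
$\frac{Z{\left(-78 \right)}}{8263} = \frac{2 \frac{1}{12 + \left(-78\right)^{2}} \left(11 + \left(-78\right)^{2}\right)}{8263} = \frac{2 \left(11 + 6084\right)}{12 + 6084} \cdot \frac{1}{8263} = 2 \cdot \frac{1}{6096} \cdot 6095 \cdot \frac{1}{8263} = \frac{6095}{3048} \cdot \frac{1}{8263} = \frac{6095}{25185624}$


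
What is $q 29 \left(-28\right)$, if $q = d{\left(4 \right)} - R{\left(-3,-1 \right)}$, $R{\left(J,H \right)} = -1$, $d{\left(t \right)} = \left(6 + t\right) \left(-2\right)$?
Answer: $15428$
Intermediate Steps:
$d{\left(t \right)} = -12 - 2 t$
$q = -19$ ($q = \left(-12 - 8\right) - -1 = \left(-12 - 8\right) + 1 = -20 + 1 = -19$)
$q 29 \left(-28\right) = \left(-19\right) 29 \left(-28\right) = \left(-551\right) \left(-28\right) = 15428$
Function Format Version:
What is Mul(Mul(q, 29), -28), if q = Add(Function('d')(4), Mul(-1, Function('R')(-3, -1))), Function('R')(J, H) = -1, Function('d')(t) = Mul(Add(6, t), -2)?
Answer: 15428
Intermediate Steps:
Function('d')(t) = Add(-12, Mul(-2, t))
q = -19 (q = Add(Add(-12, Mul(-2, 4)), Mul(-1, -1)) = Add(Add(-12, -8), 1) = Add(-20, 1) = -19)
Mul(Mul(q, 29), -28) = Mul(Mul(-19, 29), -28) = Mul(-551, -28) = 15428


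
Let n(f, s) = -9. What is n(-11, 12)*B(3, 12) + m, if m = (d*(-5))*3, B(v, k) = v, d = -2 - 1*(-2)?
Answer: -27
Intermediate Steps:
d = 0 (d = -2 + 2 = 0)
m = 0 (m = (0*(-5))*3 = 0*3 = 0)
n(-11, 12)*B(3, 12) + m = -9*3 + 0 = -27 + 0 = -27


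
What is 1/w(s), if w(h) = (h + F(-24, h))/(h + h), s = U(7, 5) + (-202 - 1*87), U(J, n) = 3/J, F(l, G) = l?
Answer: 1010/547 ≈ 1.8464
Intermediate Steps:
s = -2020/7 (s = 3/7 + (-202 - 1*87) = 3*(⅐) + (-202 - 87) = 3/7 - 289 = -2020/7 ≈ -288.57)
w(h) = (-24 + h)/(2*h) (w(h) = (h - 24)/(h + h) = (-24 + h)/((2*h)) = (-24 + h)*(1/(2*h)) = (-24 + h)/(2*h))
1/w(s) = 1/((-24 - 2020/7)/(2*(-2020/7))) = 1/((½)*(-7/2020)*(-2188/7)) = 1/(547/1010) = 1010/547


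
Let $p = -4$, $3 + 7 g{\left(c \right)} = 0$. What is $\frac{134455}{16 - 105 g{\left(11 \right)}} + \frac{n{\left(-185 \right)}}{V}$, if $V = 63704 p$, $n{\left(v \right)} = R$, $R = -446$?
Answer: $\frac{17130656243}{7771888} \approx 2204.2$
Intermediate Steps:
$g{\left(c \right)} = - \frac{3}{7}$ ($g{\left(c \right)} = - \frac{3}{7} + \frac{1}{7} \cdot 0 = - \frac{3}{7} + 0 = - \frac{3}{7}$)
$n{\left(v \right)} = -446$
$V = -254816$ ($V = 63704 \left(-4\right) = -254816$)
$\frac{134455}{16 - 105 g{\left(11 \right)}} + \frac{n{\left(-185 \right)}}{V} = \frac{134455}{16 - -45} - \frac{446}{-254816} = \frac{134455}{16 + 45} - - \frac{223}{127408} = \frac{134455}{61} + \frac{223}{127408} = \frac{17130656243}{7771888}$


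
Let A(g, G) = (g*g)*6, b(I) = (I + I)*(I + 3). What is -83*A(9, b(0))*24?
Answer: -968112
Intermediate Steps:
b(I) = 2*I*(3 + I) (b(I) = (2*I)*(3 + I) = 2*I*(3 + I))
A(g, G) = 6*g**2 (A(g, G) = g**2*6 = 6*g**2)
-83*A(9, b(0))*24 = -498*9**2*24 = -498*81*24 = -83*486*24 = -40338*24 = -968112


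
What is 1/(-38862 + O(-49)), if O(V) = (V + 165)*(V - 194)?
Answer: -1/67050 ≈ -1.4914e-5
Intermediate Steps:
O(V) = (-194 + V)*(165 + V) (O(V) = (165 + V)*(-194 + V) = (-194 + V)*(165 + V))
1/(-38862 + O(-49)) = 1/(-38862 + (-32010 + (-49)**2 - 29*(-49))) = 1/(-38862 + (-32010 + 2401 + 1421)) = 1/(-38862 - 28188) = 1/(-67050) = -1/67050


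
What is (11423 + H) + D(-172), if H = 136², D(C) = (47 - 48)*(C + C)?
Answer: 30263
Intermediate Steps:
D(C) = -2*C
H = 18496
(11423 + H) + D(-172) = (11423 + 18496) - 2*(-172) = 29919 + 344 = 30263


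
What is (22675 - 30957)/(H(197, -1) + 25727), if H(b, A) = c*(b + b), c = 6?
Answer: -8282/28091 ≈ -0.29483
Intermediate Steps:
H(b, A) = 12*b (H(b, A) = 6*(b + b) = 6*(2*b) = 12*b)
(22675 - 30957)/(H(197, -1) + 25727) = (22675 - 30957)/(12*197 + 25727) = -8282/(2364 + 25727) = -8282/28091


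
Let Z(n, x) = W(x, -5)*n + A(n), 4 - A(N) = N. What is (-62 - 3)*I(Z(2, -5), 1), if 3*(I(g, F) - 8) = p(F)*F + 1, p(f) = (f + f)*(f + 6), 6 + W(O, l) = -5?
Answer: -845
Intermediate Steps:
W(O, l) = -11 (W(O, l) = -6 - 5 = -11)
p(f) = 2*f*(6 + f) (p(f) = (2*f)*(6 + f) = 2*f*(6 + f))
A(N) = 4 - N
Z(n, x) = 4 - 12*n (Z(n, x) = -11*n + (4 - n) = 4 - 12*n)
I(g, F) = 25/3 + 2*F²*(6 + F)/3 (I(g, F) = 8 + ((2*F*(6 + F))*F + 1)/3 = 8 + (2*F²*(6 + F) + 1)/3 = 8 + (1 + 2*F²*(6 + F))/3 = 8 + (⅓ + 2*F²*(6 + F)/3) = 25/3 + 2*F²*(6 + F)/3)
(-62 - 3)*I(Z(2, -5), 1) = (-62 - 3)*(25/3 + (⅔)*1²*(6 + 1)) = -65*(25/3 + (⅔)*1*7) = -65*(25/3 + 14/3) = -65*13 = -845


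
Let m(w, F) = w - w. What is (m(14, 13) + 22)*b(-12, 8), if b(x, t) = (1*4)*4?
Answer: 352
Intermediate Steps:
b(x, t) = 16 (b(x, t) = 4*4 = 16)
m(w, F) = 0
(m(14, 13) + 22)*b(-12, 8) = (0 + 22)*16 = 22*16 = 352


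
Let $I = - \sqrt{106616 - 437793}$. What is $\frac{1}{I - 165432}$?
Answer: $\frac{i}{- 165432 i + 11 \sqrt{2737}} \approx -6.0447 \cdot 10^{-6} + 2.1027 \cdot 10^{-8} i$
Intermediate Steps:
$I = - 11 i \sqrt{2737}$ ($I = - \sqrt{-331177} = - 11 i \sqrt{2737} \approx - 575.48 i$)
$\frac{1}{I - 165432} = \frac{1}{- 11 i \sqrt{2737} - 165432} = \frac{1}{-165432 - 11 i \sqrt{2737}}$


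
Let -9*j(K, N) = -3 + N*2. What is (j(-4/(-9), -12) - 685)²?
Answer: 465124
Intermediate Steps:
j(K, N) = ⅓ - 2*N/9 (j(K, N) = -(-3 + N*2)/9 = -(-3 + 2*N)/9 = ⅓ - 2*N/9)
(j(-4/(-9), -12) - 685)² = ((⅓ - 2/9*(-12)) - 685)² = ((⅓ + 8/3) - 685)² = (3 - 685)² = (-682)² = 465124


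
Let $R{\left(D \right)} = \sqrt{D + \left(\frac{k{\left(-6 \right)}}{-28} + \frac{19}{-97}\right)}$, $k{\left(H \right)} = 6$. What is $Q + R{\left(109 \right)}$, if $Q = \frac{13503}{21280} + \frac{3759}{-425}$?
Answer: $- \frac{2121507}{258400} + \frac{3 \sqrt{22250830}}{1358} \approx 2.2105$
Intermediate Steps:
$Q = - \frac{2121507}{258400}$ ($Q = 13503 \cdot \frac{1}{21280} + 3759 \left(- \frac{1}{425}\right) = \frac{1929}{3040} - \frac{3759}{425} = - \frac{2121507}{258400} \approx -8.2102$)
$R{\left(D \right)} = \sqrt{- \frac{557}{1358} + D}$ ($R{\left(D \right)} = \sqrt{D + \left(\frac{6}{-28} + \frac{19}{-97}\right)} = \sqrt{D + \left(6 \left(- \frac{1}{28}\right) + 19 \left(- \frac{1}{97}\right)\right)} = \sqrt{D - \frac{557}{1358}} = \sqrt{- \frac{557}{1358} + D}$)
$Q + R{\left(109 \right)} = - \frac{2121507}{258400} + \frac{\sqrt{-756406 + 1844164 \cdot 109}}{1358} = - \frac{2121507}{258400} + \frac{\sqrt{-756406 + 201013876}}{1358} = - \frac{2121507}{258400} + \frac{\sqrt{200257470}}{1358} = - \frac{2121507}{258400} + \frac{3 \sqrt{22250830}}{1358}$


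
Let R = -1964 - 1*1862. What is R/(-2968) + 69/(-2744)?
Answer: 183817/145432 ≈ 1.2639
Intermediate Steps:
R = -3826 (R = -1964 - 1862 = -3826)
R/(-2968) + 69/(-2744) = -3826/(-2968) + 69/(-2744) = -3826*(-1/2968) + 69*(-1/2744) = 1913/1484 - 69/2744 = 183817/145432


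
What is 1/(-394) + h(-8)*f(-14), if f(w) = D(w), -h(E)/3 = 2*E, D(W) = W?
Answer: -264769/394 ≈ -672.00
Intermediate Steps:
h(E) = -6*E
f(w) = w
1/(-394) + h(-8)*f(-14) = 1/(-394) - 6*(-8)*(-14) = -1/394 + 48*(-14) = -1/394 - 672 = -264769/394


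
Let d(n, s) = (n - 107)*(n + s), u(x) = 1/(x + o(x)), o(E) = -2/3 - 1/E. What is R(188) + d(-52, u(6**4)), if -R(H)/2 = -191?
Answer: 14520990086/1678751 ≈ 8649.9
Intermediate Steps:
o(E) = -2/3 - 1/E (o(E) = -2*1/3 - 1/E = -2/3 - 1/E)
u(x) = 1/(-2/3 + x - 1/x) (u(x) = 1/(x + (-2/3 - 1/x)) = 1/(-2/3 + x - 1/x))
R(H) = 382 (R(H) = -2*(-191) = 382)
d(n, s) = (-107 + n)*(n + s)
R(188) + d(-52, u(6**4)) = 382 + ((-52)**2 - 107*(-52) - (-321)*6**4/(3 - 1*6**4*(-2 + 3*6**4)) - (-156)*6**4/(3 - 1*6**4*(-2 + 3*6**4))) = 382 + (2704 + 5564 - (-321)*1296/(3 - 1*1296*(-2 + 3*1296)) - (-156)*1296/(3 - 1*1296*(-2 + 3*1296))) = 382 + (2704 + 5564 - (-321)*1296/(3 - 1*1296*(-2 + 3888)) - (-156)*1296/(3 - 1*1296*(-2 + 3888))) = 382 + (2704 + 5564 - (-321)*1296/(3 - 1*1296*3886) - (-156)*1296/(3 - 1*1296*3886)) = 382 + (2704 + 5564 - (-321)*1296/(3 - 5036256) - (-156)*1296/(3 - 5036256)) = 382 + (2704 + 5564 - (-321)*1296/(-5036253) - (-156)*1296/(-5036253)) = 382 + (2704 + 5564 - (-321)*1296*(-1)/5036253 - (-156)*1296*(-1)/5036253) = 382 + (2704 + 5564 - 107*1296/1678751 - 52*1296/1678751) = 382 + (2704 + 5564 - 138672/1678751 - 67392/1678751) = 382 + 13879707204/1678751 = 14520990086/1678751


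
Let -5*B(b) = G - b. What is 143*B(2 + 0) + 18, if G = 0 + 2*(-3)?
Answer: 1234/5 ≈ 246.80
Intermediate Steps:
G = -6 (G = 0 - 6 = -6)
B(b) = 6/5 + b/5 (B(b) = -(-6 - b)/5 = 6/5 + b/5)
143*B(2 + 0) + 18 = 143*(6/5 + (2 + 0)/5) + 18 = 143*(6/5 + (1/5)*2) + 18 = 143*(6/5 + 2/5) + 18 = 143*(8/5) + 18 = 1144/5 + 18 = 1234/5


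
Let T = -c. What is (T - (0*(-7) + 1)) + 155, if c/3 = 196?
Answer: -434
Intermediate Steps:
c = 588 (c = 3*196 = 588)
T = -588 (T = -1*588 = -588)
(T - (0*(-7) + 1)) + 155 = (-588 - (0*(-7) + 1)) + 155 = (-588 - (0 + 1)) + 155 = (-588 - 1*1) + 155 = (-588 - 1) + 155 = -589 + 155 = -434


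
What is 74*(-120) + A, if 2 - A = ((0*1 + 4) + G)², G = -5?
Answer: -8879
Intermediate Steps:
A = 1 (A = 2 - ((0*1 + 4) - 5)² = 2 - ((0 + 4) - 5)² = 2 - (4 - 5)² = 2 - 1*(-1)² = 2 - 1*1 = 2 - 1 = 1)
74*(-120) + A = 74*(-120) + 1 = -8880 + 1 = -8879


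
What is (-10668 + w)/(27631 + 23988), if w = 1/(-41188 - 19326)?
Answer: -645563353/3123672166 ≈ -0.20667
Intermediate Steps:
w = -1/60514 (w = 1/(-60514) = -1/60514 ≈ -1.6525e-5)
(-10668 + w)/(27631 + 23988) = (-10668 - 1/60514)/(27631 + 23988) = -645563353/60514/51619 = -645563353/60514*1/51619 = -645563353/3123672166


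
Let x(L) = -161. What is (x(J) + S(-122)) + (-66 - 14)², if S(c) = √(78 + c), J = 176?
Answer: 6239 + 2*I*√11 ≈ 6239.0 + 6.6332*I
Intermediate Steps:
(x(J) + S(-122)) + (-66 - 14)² = (-161 + √(78 - 122)) + (-66 - 14)² = (-161 + √(-44)) + (-80)² = (-161 + 2*I*√11) + 6400 = 6239 + 2*I*√11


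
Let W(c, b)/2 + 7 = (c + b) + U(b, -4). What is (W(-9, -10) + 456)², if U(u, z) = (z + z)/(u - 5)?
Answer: 36917776/225 ≈ 1.6408e+5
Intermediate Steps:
U(u, z) = 2*z/(-5 + u) (U(u, z) = (2*z)/(-5 + u) = 2*z/(-5 + u))
W(c, b) = -14 - 16/(-5 + b) + 2*b + 2*c (W(c, b) = -14 + 2*((c + b) + 2*(-4)/(-5 + b)) = -14 + 2*((b + c) - 8/(-5 + b)) = -14 + 2*(b + c - 8/(-5 + b)) = -14 + (-16/(-5 + b) + 2*b + 2*c) = -14 - 16/(-5 + b) + 2*b + 2*c)
(W(-9, -10) + 456)² = (2*(-8 + (-5 - 10)*(-7 - 10 - 9))/(-5 - 10) + 456)² = (2*(-8 - 15*(-26))/(-15) + 456)² = (2*(-1/15)*(-8 + 390) + 456)² = (2*(-1/15)*382 + 456)² = (-764/15 + 456)² = (6076/15)² = 36917776/225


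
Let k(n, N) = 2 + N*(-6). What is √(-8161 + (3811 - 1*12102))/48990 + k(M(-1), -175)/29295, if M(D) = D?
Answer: 1052/29295 + I*√457/8165 ≈ 0.035911 + 0.0026182*I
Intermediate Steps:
k(n, N) = 2 - 6*N
√(-8161 + (3811 - 1*12102))/48990 + k(M(-1), -175)/29295 = √(-8161 + (3811 - 1*12102))/48990 + (2 - 6*(-175))/29295 = √(-8161 + (3811 - 12102))*(1/48990) + (2 + 1050)*(1/29295) = √(-8161 - 8291)*(1/48990) + 1052*(1/29295) = √(-16452)*(1/48990) + 1052/29295 = (6*I*√457)*(1/48990) + 1052/29295 = I*√457/8165 + 1052/29295 = 1052/29295 + I*√457/8165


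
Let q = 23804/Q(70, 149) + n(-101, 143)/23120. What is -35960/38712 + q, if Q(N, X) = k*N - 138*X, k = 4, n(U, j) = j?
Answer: -2378448149003/1134551552880 ≈ -2.0964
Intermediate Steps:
Q(N, X) = -138*X + 4*N (Q(N, X) = 4*N - 138*X = -138*X + 4*N)
q = -273724077/234459920 (q = 23804/(-138*149 + 4*70) + 143/23120 = 23804/(-20562 + 280) + 143*(1/23120) = 23804/(-20282) + 143/23120 = 23804*(-1/20282) + 143/23120 = -11902/10141 + 143/23120 = -273724077/234459920 ≈ -1.1675)
-35960/38712 + q = -35960/38712 - 273724077/234459920 = -35960*1/38712 - 273724077/234459920 = -4495/4839 - 273724077/234459920 = -2378448149003/1134551552880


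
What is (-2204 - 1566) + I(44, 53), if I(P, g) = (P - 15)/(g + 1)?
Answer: -203551/54 ≈ -3769.5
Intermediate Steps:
I(P, g) = (-15 + P)/(1 + g)
(-2204 - 1566) + I(44, 53) = (-2204 - 1566) + (-15 + 44)/(1 + 53) = -3770 + 29/54 = -203551/54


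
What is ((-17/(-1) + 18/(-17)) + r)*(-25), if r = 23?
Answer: -16550/17 ≈ -973.53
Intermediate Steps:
((-17/(-1) + 18/(-17)) + r)*(-25) = ((-17/(-1) + 18/(-17)) + 23)*(-25) = ((-17*(-1) + 18*(-1/17)) + 23)*(-25) = ((17 - 18/17) + 23)*(-25) = (271/17 + 23)*(-25) = (662/17)*(-25) = -16550/17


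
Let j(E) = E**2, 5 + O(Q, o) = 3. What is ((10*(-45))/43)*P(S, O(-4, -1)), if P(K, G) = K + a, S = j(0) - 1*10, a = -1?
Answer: 4950/43 ≈ 115.12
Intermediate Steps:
O(Q, o) = -2 (O(Q, o) = -5 + 3 = -2)
S = -10 (S = 0**2 - 1*10 = 0 - 10 = -10)
P(K, G) = -1 + K (P(K, G) = K - 1 = -1 + K)
((10*(-45))/43)*P(S, O(-4, -1)) = ((10*(-45))/43)*(-1 - 10) = -450*1/43*(-11) = -450/43*(-11) = 4950/43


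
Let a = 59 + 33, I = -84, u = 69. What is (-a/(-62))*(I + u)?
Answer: -690/31 ≈ -22.258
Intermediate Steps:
a = 92
(-a/(-62))*(I + u) = (-92/(-62))*(-84 + 69) = -92*(-1)/62*(-15) = -1*(-46/31)*(-15) = (46/31)*(-15) = -690/31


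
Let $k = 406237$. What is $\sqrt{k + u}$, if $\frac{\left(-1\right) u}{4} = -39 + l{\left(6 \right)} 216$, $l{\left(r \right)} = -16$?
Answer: $\sqrt{420217} \approx 648.24$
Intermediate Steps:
$u = 13980$ ($u = - 4 \left(-39 - 3456\right) = \left(-4\right) \left(-3495\right) = 13980$)
$\sqrt{k + u} = \sqrt{406237 + 13980} = \sqrt{420217}$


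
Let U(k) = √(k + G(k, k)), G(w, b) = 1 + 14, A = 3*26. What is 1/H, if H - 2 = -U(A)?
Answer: -2/89 - √93/89 ≈ -0.13083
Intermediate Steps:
A = 78
G(w, b) = 15
U(k) = √(15 + k) (U(k) = √(k + 15) = √(15 + k))
H = 2 - √93 (H = 2 - √(15 + 78) = 2 - √93 ≈ -7.6437)
1/H = 1/(2 - √93)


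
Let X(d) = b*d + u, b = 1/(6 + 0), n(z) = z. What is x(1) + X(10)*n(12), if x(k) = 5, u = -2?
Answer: 1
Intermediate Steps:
b = 1/6 ≈ 0.16667
X(d) = -2 + d/6 (X(d) = d/6 - 2 = -2 + d/6)
x(1) + X(10)*n(12) = 5 + (-2 + (1/6)*10)*12 = 5 + (-2 + 5/3)*12 = 5 - 1/3*12 = 5 - 4 = 1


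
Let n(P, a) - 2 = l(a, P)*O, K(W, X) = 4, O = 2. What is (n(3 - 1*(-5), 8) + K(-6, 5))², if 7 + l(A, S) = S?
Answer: 64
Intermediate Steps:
l(A, S) = -7 + S
n(P, a) = -12 + 2*P (n(P, a) = 2 + (-7 + P)*2 = 2 + (-14 + 2*P) = -12 + 2*P)
(n(3 - 1*(-5), 8) + K(-6, 5))² = ((-12 + 2*(3 - 1*(-5))) + 4)² = ((-12 + 2*(3 + 5)) + 4)² = ((-12 + 2*8) + 4)² = ((-12 + 16) + 4)² = (4 + 4)² = 8² = 64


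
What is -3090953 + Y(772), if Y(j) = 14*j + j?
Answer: -3079373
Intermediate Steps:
Y(j) = 15*j
-3090953 + Y(772) = -3090953 + 15*772 = -3090953 + 11580 = -3079373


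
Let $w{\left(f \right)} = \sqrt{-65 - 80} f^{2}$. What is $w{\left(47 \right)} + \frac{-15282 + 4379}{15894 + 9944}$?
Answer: $- \frac{10903}{25838} + 2209 i \sqrt{145} \approx -0.42198 + 26600.0 i$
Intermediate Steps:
$w{\left(f \right)} = i \sqrt{145} f^{2}$ ($w{\left(f \right)} = \sqrt{-145} f^{2} = i \sqrt{145} f^{2}$)
$w{\left(47 \right)} + \frac{-15282 + 4379}{15894 + 9944} = i \sqrt{145} \cdot 47^{2} + \frac{-15282 + 4379}{15894 + 9944} = i \sqrt{145} \cdot 2209 - \frac{10903}{25838} = 2209 i \sqrt{145} - \frac{10903}{25838} = - \frac{10903}{25838} + 2209 i \sqrt{145}$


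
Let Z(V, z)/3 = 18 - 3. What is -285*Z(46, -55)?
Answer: -12825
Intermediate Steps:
Z(V, z) = 45 (Z(V, z) = 3*(18 - 3) = 3*15 = 45)
-285*Z(46, -55) = -285*45 = -12825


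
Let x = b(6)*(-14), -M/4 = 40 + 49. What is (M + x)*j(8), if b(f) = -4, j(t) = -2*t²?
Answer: 38400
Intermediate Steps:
M = -356 (M = -4*(40 + 49) = -4*89 = -356)
x = 56 (x = -4*(-14) = 56)
(M + x)*j(8) = (-356 + 56)*(-2*8²) = -(-600)*64 = -300*(-128) = 38400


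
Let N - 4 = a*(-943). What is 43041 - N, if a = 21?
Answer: 62840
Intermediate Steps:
N = -19799 (N = 4 + 21*(-943) = 4 - 19803 = -19799)
43041 - N = 43041 - 1*(-19799) = 43041 + 19799 = 62840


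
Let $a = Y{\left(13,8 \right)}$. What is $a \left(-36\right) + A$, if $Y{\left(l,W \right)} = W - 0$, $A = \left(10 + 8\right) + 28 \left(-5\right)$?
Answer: $-410$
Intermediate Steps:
$A = -122$ ($A = 18 - 140 = -122$)
$Y{\left(l,W \right)} = W$ ($Y{\left(l,W \right)} = W + 0 = W$)
$a = 8$
$a \left(-36\right) + A = 8 \left(-36\right) - 122 = -288 - 122 = -410$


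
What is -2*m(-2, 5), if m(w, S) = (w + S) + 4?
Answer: -14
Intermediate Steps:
m(w, S) = 4 + S + w (m(w, S) = (S + w) + 4 = 4 + S + w)
-2*m(-2, 5) = -2*(4 + 5 - 2) = -2*7 = -14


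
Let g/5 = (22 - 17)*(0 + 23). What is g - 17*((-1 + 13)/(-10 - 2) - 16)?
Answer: 864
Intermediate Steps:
g = 575 (g = 5*((22 - 17)*(0 + 23)) = 5*(5*23) = 5*115 = 575)
g - 17*((-1 + 13)/(-10 - 2) - 16) = 575 - 17*((-1 + 13)/(-10 - 2) - 16) = 575 - 17*(12/(-12) - 16) = 575 - 17*(12*(-1/12) - 16) = 575 - 17*(-1 - 16) = 575 - 17*(-17) = 575 + 289 = 864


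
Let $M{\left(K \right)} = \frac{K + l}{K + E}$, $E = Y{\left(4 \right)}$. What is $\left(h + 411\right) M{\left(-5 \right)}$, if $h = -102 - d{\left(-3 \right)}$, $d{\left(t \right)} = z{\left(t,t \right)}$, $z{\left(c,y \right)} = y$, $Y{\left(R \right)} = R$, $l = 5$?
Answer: $0$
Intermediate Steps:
$E = 4$
$d{\left(t \right)} = t$
$h = -99$ ($h = -102 - -3 = -102 + 3 = -99$)
$M{\left(K \right)} = \frac{5 + K}{4 + K}$ ($M{\left(K \right)} = \frac{K + 5}{K + 4} = \frac{5 + K}{4 + K}$)
$\left(h + 411\right) M{\left(-5 \right)} = \left(-99 + 411\right) \frac{5 - 5}{4 - 5} = 312 \frac{1}{-1} \cdot 0 = 312 \left(\left(-1\right) 0\right) = 312 \cdot 0 = 0$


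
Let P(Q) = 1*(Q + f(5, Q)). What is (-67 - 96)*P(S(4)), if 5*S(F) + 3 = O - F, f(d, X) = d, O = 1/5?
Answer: -14833/25 ≈ -593.32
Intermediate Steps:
O = 1/5 (O = 1*(1/5) = 1/5 ≈ 0.20000)
S(F) = -14/25 - F/5 (S(F) = -3/5 + (1/5 - F)/5 = -3/5 + (1/25 - F/5) = -14/25 - F/5)
P(Q) = 5 + Q (P(Q) = 1*(Q + 5) = 1*(5 + Q) = 5 + Q)
(-67 - 96)*P(S(4)) = (-67 - 96)*(5 + (-14/25 - 1/5*4)) = -163*(5 + (-14/25 - 4/5)) = -163*(5 - 34/25) = -163*91/25 = -14833/25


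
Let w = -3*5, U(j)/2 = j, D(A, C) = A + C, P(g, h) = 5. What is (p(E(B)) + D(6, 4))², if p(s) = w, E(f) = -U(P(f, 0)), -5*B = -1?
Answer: 25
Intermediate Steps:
U(j) = 2*j
B = ⅕ (B = -⅕*(-1) = ⅕ ≈ 0.20000)
w = -15
E(f) = -10 (E(f) = -2*5 = -1*10 = -10)
p(s) = -15
(p(E(B)) + D(6, 4))² = (-15 + (6 + 4))² = (-15 + 10)² = (-5)² = 25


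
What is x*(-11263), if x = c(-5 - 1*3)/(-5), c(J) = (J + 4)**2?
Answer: 180208/5 ≈ 36042.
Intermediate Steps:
c(J) = (4 + J)**2
x = -16/5 (x = (4 + (-5 - 1*3))**2/(-5) = (4 + (-5 - 3))**2*(-1/5) = (4 - 8)**2*(-1/5) = (-4)**2*(-1/5) = 16*(-1/5) = -16/5 ≈ -3.2000)
x*(-11263) = -16/5*(-11263) = 180208/5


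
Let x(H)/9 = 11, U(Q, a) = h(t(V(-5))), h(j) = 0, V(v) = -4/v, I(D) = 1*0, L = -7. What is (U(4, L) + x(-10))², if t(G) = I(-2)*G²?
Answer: 9801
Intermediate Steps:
I(D) = 0
t(G) = 0 (t(G) = 0*G² = 0)
U(Q, a) = 0
x(H) = 99 (x(H) = 9*11 = 99)
(U(4, L) + x(-10))² = (0 + 99)² = 99² = 9801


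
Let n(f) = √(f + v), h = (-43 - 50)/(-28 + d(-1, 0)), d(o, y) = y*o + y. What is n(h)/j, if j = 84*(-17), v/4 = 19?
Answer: -√15547/19992 ≈ -0.0062369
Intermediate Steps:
d(o, y) = y + o*y (d(o, y) = o*y + y = y + o*y)
v = 76 (v = 4*19 = 76)
h = 93/28 (h = (-43 - 50)/(-28 + 0*(1 - 1)) = -93/(-28 + 0*0) = -93/(-28 + 0) = -93/(-28) = -93*(-1/28) = 93/28 ≈ 3.3214)
n(f) = √(76 + f) (n(f) = √(f + 76) = √(76 + f))
j = -1428
n(h)/j = √(76 + 93/28)/(-1428) = √(2221/28)*(-1/1428) = (√15547/14)*(-1/1428) = -√15547/19992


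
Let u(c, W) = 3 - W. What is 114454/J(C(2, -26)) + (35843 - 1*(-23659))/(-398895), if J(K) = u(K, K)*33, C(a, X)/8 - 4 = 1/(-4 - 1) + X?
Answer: 1540833616/80861715 ≈ 19.055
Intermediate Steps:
C(a, X) = 152/5 + 8*X (C(a, X) = 32 + 8*(1/(-4 - 1) + X) = 32 + 8*(1/(-5) + X) = 32 + 8*(-1/5 + X) = 32 + (-8/5 + 8*X) = 152/5 + 8*X)
J(K) = 99 - 33*K (J(K) = (3 - K)*33 = 99 - 33*K)
114454/J(C(2, -26)) + (35843 - 1*(-23659))/(-398895) = 114454/(99 - 33*(152/5 + 8*(-26))) + (35843 - 1*(-23659))/(-398895) = 114454/(99 - 33*(152/5 - 208)) + (35843 + 23659)*(-1/398895) = 114454/(99 - 33*(-888/5)) + 59502*(-1/398895) = 114454/(99 + 29304/5) - 19834/132965 = 114454/(29799/5) - 19834/132965 = 114454*(5/29799) - 19834/132965 = 572270/29799 - 19834/132965 = 1540833616/80861715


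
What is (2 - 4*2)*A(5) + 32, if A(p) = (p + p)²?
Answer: -568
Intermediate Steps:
A(p) = 4*p² (A(p) = (2*p)² = 4*p²)
(2 - 4*2)*A(5) + 32 = (2 - 4*2)*(4*5²) + 32 = (2 - 8)*(4*25) + 32 = -6*100 + 32 = -600 + 32 = -568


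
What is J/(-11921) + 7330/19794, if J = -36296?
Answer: 30993229/9075549 ≈ 3.4150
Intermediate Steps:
J/(-11921) + 7330/19794 = -36296/(-11921) + 7330/19794 = -36296*(-1/11921) + 7330*(1/19794) = 2792/917 + 3665/9897 = 30993229/9075549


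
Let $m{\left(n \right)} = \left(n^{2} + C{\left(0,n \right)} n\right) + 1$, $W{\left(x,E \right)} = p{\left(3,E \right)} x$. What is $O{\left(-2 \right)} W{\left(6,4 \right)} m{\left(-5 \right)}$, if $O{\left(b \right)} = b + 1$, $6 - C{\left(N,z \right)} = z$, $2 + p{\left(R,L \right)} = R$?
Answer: $174$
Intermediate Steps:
$p{\left(R,L \right)} = -2 + R$
$C{\left(N,z \right)} = 6 - z$
$W{\left(x,E \right)} = x$ ($W{\left(x,E \right)} = \left(-2 + 3\right) x = 1 x = x$)
$m{\left(n \right)} = 1 + n^{2} + n \left(6 - n\right)$ ($m{\left(n \right)} = \left(n^{2} + \left(6 - n\right) n\right) + 1 = \left(n^{2} + n \left(6 - n\right)\right) + 1 = 1 + n^{2} + n \left(6 - n\right)$)
$O{\left(b \right)} = 1 + b$
$O{\left(-2 \right)} W{\left(6,4 \right)} m{\left(-5 \right)} = \left(1 - 2\right) 6 \left(1 + 6 \left(-5\right)\right) = \left(-1\right) 6 \left(1 - 30\right) = \left(-6\right) \left(-29\right) = 174$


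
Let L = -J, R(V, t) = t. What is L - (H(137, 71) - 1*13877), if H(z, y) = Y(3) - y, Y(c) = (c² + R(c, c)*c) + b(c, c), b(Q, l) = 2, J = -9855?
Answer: 23783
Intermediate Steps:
L = 9855 (L = -1*(-9855) = 9855)
Y(c) = 2 + 2*c² (Y(c) = (c² + c*c) + 2 = (c² + c²) + 2 = 2*c² + 2 = 2 + 2*c²)
H(z, y) = 20 - y (H(z, y) = (2 + 2*3²) - y = (2 + 2*9) - y = (2 + 18) - y = 20 - y)
L - (H(137, 71) - 1*13877) = 9855 - ((20 - 1*71) - 1*13877) = 9855 - ((20 - 71) - 13877) = 9855 - (-51 - 13877) = 9855 - 1*(-13928) = 9855 + 13928 = 23783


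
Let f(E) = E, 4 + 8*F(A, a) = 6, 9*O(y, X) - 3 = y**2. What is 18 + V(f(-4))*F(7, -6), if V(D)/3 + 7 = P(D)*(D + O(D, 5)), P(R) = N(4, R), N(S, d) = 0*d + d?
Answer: 221/12 ≈ 18.417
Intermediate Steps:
O(y, X) = 1/3 + y**2/9
F(A, a) = 1/4 (F(A, a) = -1/2 + (1/8)*6 = -1/2 + 3/4 = 1/4)
N(S, d) = d (N(S, d) = 0 + d = d)
P(R) = R
V(D) = -21 + 3*D*(1/3 + D + D**2/9) (V(D) = -21 + 3*(D*(D + (1/3 + D**2/9))) = -21 + 3*(D*(1/3 + D + D**2/9)) = -21 + 3*D*(1/3 + D + D**2/9))
18 + V(f(-4))*F(7, -6) = 18 + (-21 - 4 + 3*(-4)**2 + (1/3)*(-4)**3)*(1/4) = 18 + (-21 - 4 + 3*16 + (1/3)*(-64))*(1/4) = 18 + (-21 - 4 + 48 - 64/3)*(1/4) = 18 + (5/3)*(1/4) = 18 + 5/12 = 221/12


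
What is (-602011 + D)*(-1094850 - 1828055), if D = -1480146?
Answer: 6085947106085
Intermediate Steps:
(-602011 + D)*(-1094850 - 1828055) = (-602011 - 1480146)*(-1094850 - 1828055) = -2082157*(-2922905) = 6085947106085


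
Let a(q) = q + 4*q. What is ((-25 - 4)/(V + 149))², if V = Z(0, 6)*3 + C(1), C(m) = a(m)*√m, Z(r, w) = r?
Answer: 841/23716 ≈ 0.035461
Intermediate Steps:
a(q) = 5*q
C(m) = 5*m^(3/2) (C(m) = (5*m)*√m = 5*m^(3/2))
V = 5 (V = 0*3 + 5*1^(3/2) = 0 + 5*1 = 0 + 5 = 5)
((-25 - 4)/(V + 149))² = ((-25 - 4)/(5 + 149))² = (-29/154)² = 841/23716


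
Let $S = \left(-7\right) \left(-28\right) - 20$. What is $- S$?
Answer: $-176$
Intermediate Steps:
$S = 176$ ($S = 196 - 20 = 176$)
$- S = \left(-1\right) 176 = -176$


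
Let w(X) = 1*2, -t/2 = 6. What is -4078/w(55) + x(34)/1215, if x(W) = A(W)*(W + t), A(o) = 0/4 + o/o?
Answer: -2477363/1215 ≈ -2039.0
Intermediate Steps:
t = -12 (t = -2*6 = -12)
w(X) = 2
A(o) = 1 (A(o) = 0*(¼) + 1 = 0 + 1 = 1)
x(W) = -12 + W (x(W) = 1*(W - 12) = 1*(-12 + W) = -12 + W)
-4078/w(55) + x(34)/1215 = -4078/2 + (-12 + 34)/1215 = -4078*½ + 22*(1/1215) = -2039 + 22/1215 = -2477363/1215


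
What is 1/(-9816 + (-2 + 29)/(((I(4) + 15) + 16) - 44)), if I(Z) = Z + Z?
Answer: -5/49107 ≈ -0.00010182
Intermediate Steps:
I(Z) = 2*Z
1/(-9816 + (-2 + 29)/(((I(4) + 15) + 16) - 44)) = 1/(-9816 + (-2 + 29)/(((2*4 + 15) + 16) - 44)) = 1/(-9816 + 27/(((8 + 15) + 16) - 44)) = 1/(-9816 + 27/((23 + 16) - 44)) = 1/(-9816 + 27/(39 - 44)) = 1/(-9816 + 27/(-5)) = 1/(-9816 - ⅕*27) = 1/(-9816 - 27/5) = 1/(-49107/5) = -5/49107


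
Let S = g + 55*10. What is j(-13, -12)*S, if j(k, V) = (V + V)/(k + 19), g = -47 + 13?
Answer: -2064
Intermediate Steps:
g = -34
S = 516 (S = -34 + 55*10 = -34 + 550 = 516)
j(k, V) = 2*V/(19 + k) (j(k, V) = (2*V)/(19 + k) = 2*V/(19 + k))
j(-13, -12)*S = (2*(-12)/(19 - 13))*516 = (2*(-12)/6)*516 = (2*(-12)*(⅙))*516 = -4*516 = -2064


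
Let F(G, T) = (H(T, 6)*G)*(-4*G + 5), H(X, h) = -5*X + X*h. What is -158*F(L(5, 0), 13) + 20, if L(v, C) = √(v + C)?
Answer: 41100 - 10270*√5 ≈ 18136.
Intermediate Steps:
L(v, C) = √(C + v)
F(G, T) = G*T*(5 - 4*G) (F(G, T) = ((T*(-5 + 6))*G)*(-4*G + 5) = ((T*1)*G)*(5 - 4*G) = (T*G)*(5 - 4*G) = (G*T)*(5 - 4*G) = G*T*(5 - 4*G))
-158*F(L(5, 0), 13) + 20 = -158*√(0 + 5)*13*(5 - 4*√(0 + 5)) + 20 = -158*√5*13*(5 - 4*√5) + 20 = -2054*√5*(5 - 4*√5) + 20 = 20 - 2054*√5*(5 - 4*√5)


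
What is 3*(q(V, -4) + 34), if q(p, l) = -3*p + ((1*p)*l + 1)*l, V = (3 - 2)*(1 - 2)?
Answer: 51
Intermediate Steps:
V = -1 (V = 1*(-1) = -1)
q(p, l) = -3*p + l*(1 + l*p) (q(p, l) = -3*p + (p*l + 1)*l = -3*p + (l*p + 1)*l = -3*p + (1 + l*p)*l = -3*p + l*(1 + l*p))
3*(q(V, -4) + 34) = 3*((-4 - 3*(-1) - 1*(-4)²) + 34) = 3*((-4 + 3 - 1*16) + 34) = 3*((-4 + 3 - 16) + 34) = 3*(-17 + 34) = 3*17 = 51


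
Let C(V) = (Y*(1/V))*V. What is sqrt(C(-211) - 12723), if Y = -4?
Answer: I*sqrt(12727) ≈ 112.81*I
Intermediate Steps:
C(V) = -4 (C(V) = (-4/V)*V = -4)
sqrt(C(-211) - 12723) = sqrt(-4 - 12723) = sqrt(-12727) = I*sqrt(12727)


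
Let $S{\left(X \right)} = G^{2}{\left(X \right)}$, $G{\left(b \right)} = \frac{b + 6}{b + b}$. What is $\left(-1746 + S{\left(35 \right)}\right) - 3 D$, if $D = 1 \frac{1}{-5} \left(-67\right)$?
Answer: $- \frac{8750699}{4900} \approx -1785.9$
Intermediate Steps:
$D = \frac{67}{5}$ ($D = 1 \left(- \frac{1}{5}\right) \left(-67\right) = \left(- \frac{1}{5}\right) \left(-67\right) = \frac{67}{5} \approx 13.4$)
$G{\left(b \right)} = \frac{6 + b}{2 b}$
$S{\left(X \right)} = \frac{\left(6 + X\right)^{2}}{4 X^{2}}$ ($S{\left(X \right)} = \left(\frac{6 + X}{2 X}\right)^{2} = \frac{\left(6 + X\right)^{2}}{4 X^{2}}$)
$\left(-1746 + S{\left(35 \right)}\right) - 3 D = \left(-1746 + \frac{\left(6 + 35\right)^{2}}{4 \cdot 1225}\right) - \frac{201}{5} = \left(-1746 + \frac{1}{4} \cdot \frac{1}{1225} \cdot 41^{2}\right) - \frac{201}{5} = \left(-1746 + \frac{1}{4} \cdot \frac{1}{1225} \cdot 1681\right) - \frac{201}{5} = \left(-1746 + \frac{1681}{4900}\right) - \frac{201}{5} = - \frac{8553719}{4900} - \frac{201}{5} = - \frac{8750699}{4900}$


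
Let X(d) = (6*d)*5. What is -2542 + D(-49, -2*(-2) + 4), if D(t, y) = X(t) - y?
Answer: -4020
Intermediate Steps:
X(d) = 30*d
D(t, y) = -y + 30*t (D(t, y) = 30*t - y = -y + 30*t)
-2542 + D(-49, -2*(-2) + 4) = -2542 + (-(-2*(-2) + 4) + 30*(-49)) = -2542 + (-(4 + 4) - 1470) = -2542 + (-1*8 - 1470) = -2542 + (-8 - 1470) = -2542 - 1478 = -4020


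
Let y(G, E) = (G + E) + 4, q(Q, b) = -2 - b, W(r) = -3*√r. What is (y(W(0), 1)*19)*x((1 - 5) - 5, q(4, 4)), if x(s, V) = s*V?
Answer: 5130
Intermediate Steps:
x(s, V) = V*s
y(G, E) = 4 + E + G (y(G, E) = (E + G) + 4 = 4 + E + G)
(y(W(0), 1)*19)*x((1 - 5) - 5, q(4, 4)) = ((4 + 1 - 3*√0)*19)*((-2 - 1*4)*((1 - 5) - 5)) = ((4 + 1 - 3*0)*19)*((-2 - 4)*(-4 - 5)) = ((4 + 1 + 0)*19)*(-6*(-9)) = (5*19)*54 = 95*54 = 5130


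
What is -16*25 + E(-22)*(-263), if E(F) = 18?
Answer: -5134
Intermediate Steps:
-16*25 + E(-22)*(-263) = -16*25 + 18*(-263) = -400 - 4734 = -5134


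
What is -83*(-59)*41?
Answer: 200777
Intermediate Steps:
-83*(-59)*41 = 4897*41 = 200777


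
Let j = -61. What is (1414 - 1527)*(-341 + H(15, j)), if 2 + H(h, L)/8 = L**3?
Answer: 205231165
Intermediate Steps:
H(h, L) = -16 + 8*L**3
(1414 - 1527)*(-341 + H(15, j)) = (1414 - 1527)*(-341 + (-16 + 8*(-61)**3)) = -113*(-341 + (-16 + 8*(-226981))) = -113*(-341 + (-16 - 1815848)) = -113*(-341 - 1815864) = -113*(-1816205) = 205231165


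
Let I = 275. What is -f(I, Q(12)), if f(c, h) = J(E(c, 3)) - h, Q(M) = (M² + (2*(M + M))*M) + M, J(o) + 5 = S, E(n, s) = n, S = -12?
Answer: 749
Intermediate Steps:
J(o) = -17 (J(o) = -5 - 12 = -17)
Q(M) = M + 5*M² (Q(M) = (M² + (2*(2*M))*M) + M = (M² + (4*M)*M) + M = (M² + 4*M²) + M = 5*M² + M = M + 5*M²)
f(c, h) = -17 - h
-f(I, Q(12)) = -(-17 - 12*(1 + 5*12)) = -(-17 - 12*(1 + 60)) = -(-17 - 12*61) = -(-17 - 1*732) = -(-17 - 732) = -1*(-749) = 749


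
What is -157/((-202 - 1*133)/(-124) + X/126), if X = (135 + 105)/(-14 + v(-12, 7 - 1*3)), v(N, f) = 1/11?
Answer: -62550684/1021795 ≈ -61.216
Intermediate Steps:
v(N, f) = 1/11
X = -880/51 (X = (135 + 105)/(-14 + 1/11) = 240/(-153/11) = 240*(-11/153) = -880/51 ≈ -17.255)
-157/((-202 - 1*133)/(-124) + X/126) = -157/((-202 - 1*133)/(-124) - 880/51/126) = -157/((-202 - 133)*(-1/124) - 880/51*1/126) = -157/(-335*(-1/124) - 440/3213) = -157/(335/124 - 440/3213) = -157/1021795/398412 = -157*398412/1021795 = -62550684/1021795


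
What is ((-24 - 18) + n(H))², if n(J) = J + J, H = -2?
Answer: 2116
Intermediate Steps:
n(J) = 2*J
((-24 - 18) + n(H))² = ((-24 - 18) + 2*(-2))² = (-42 - 4)² = (-46)² = 2116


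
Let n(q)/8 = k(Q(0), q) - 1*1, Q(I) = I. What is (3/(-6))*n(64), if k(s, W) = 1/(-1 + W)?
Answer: 248/63 ≈ 3.9365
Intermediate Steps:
n(q) = -8 + 8/(-1 + q) (n(q) = 8*(1/(-1 + q) - 1*1) = 8*(1/(-1 + q) - 1) = 8*(-1 + 1/(-1 + q)) = -8 + 8/(-1 + q))
(3/(-6))*n(64) = (3/(-6))*(8*(2 - 1*64)/(-1 + 64)) = (3*(-⅙))*(8*(2 - 64)/63) = -4*(-62)/63 = -½*(-496/63) = 248/63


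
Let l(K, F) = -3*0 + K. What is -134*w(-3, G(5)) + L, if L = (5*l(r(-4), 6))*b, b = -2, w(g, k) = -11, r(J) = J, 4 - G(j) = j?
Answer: 1514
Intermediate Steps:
G(j) = 4 - j
l(K, F) = K (l(K, F) = 0 + K = K)
L = 40 (L = (5*(-4))*(-2) = -20*(-2) = 40)
-134*w(-3, G(5)) + L = -134*(-11) + 40 = 1474 + 40 = 1514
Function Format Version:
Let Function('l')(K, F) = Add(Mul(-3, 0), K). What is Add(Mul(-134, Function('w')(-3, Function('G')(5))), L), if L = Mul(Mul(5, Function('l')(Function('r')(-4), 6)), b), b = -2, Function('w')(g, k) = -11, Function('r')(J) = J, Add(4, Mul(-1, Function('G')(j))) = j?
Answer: 1514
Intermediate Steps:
Function('G')(j) = Add(4, Mul(-1, j))
Function('l')(K, F) = K (Function('l')(K, F) = Add(0, K) = K)
L = 40 (L = Mul(Mul(5, -4), -2) = Mul(-20, -2) = 40)
Add(Mul(-134, Function('w')(-3, Function('G')(5))), L) = Add(Mul(-134, -11), 40) = Add(1474, 40) = 1514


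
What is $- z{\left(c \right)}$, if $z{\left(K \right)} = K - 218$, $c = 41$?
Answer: $177$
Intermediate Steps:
$z{\left(K \right)} = -218 + K$
$- z{\left(c \right)} = - (-218 + 41) = \left(-1\right) \left(-177\right) = 177$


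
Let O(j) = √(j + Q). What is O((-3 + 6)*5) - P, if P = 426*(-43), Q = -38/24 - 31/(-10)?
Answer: 18318 + √14865/30 ≈ 18322.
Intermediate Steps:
Q = 91/60 (Q = -38*1/24 - 31*(-⅒) = -19/12 + 31/10 = 91/60 ≈ 1.5167)
O(j) = √(91/60 + j) (O(j) = √(j + 91/60) = √(91/60 + j))
P = -18318
O((-3 + 6)*5) - P = √(1365 + 900*((-3 + 6)*5))/30 - 1*(-18318) = √(1365 + 900*(3*5))/30 + 18318 = √(1365 + 900*15)/30 + 18318 = √(1365 + 13500)/30 + 18318 = √14865/30 + 18318 = 18318 + √14865/30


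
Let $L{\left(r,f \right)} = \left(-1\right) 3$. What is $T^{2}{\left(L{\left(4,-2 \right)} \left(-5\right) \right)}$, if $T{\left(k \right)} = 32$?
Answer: $1024$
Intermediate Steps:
$L{\left(r,f \right)} = -3$
$T^{2}{\left(L{\left(4,-2 \right)} \left(-5\right) \right)} = 32^{2} = 1024$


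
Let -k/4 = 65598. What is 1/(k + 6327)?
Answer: -1/256065 ≈ -3.9053e-6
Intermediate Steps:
k = -262392 (k = -4*65598 = -262392)
1/(k + 6327) = 1/(-262392 + 6327) = 1/(-256065) = -1/256065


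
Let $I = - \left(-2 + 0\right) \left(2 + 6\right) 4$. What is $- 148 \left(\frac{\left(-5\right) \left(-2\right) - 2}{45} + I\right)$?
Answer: $- \frac{427424}{45} \approx -9498.3$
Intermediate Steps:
$I = 64$ ($I = - \left(-2\right) 8 \cdot 4 = \left(-1\right) \left(-16\right) 4 = 16 \cdot 4 = 64$)
$- 148 \left(\frac{\left(-5\right) \left(-2\right) - 2}{45} + I\right) = - 148 \left(\frac{\left(-5\right) \left(-2\right) - 2}{45} + 64\right) = - 148 \left(\left(10 - 2\right) \frac{1}{45} + 64\right) = - 148 \left(8 \cdot \frac{1}{45} + 64\right) = - 148 \left(\frac{8}{45} + 64\right) = \left(-148\right) \frac{2888}{45} = - \frac{427424}{45}$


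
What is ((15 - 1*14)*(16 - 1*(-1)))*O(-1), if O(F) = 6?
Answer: 102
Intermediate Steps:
((15 - 1*14)*(16 - 1*(-1)))*O(-1) = ((15 - 1*14)*(16 - 1*(-1)))*6 = ((15 - 14)*(16 + 1))*6 = (1*17)*6 = 17*6 = 102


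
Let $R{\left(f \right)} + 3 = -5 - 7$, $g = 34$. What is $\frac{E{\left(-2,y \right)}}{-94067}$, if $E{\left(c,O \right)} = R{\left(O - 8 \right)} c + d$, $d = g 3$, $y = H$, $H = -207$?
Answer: $- \frac{132}{94067} \approx -0.0014033$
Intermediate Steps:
$y = -207$
$R{\left(f \right)} = -15$ ($R{\left(f \right)} = -3 - 12 = -15$)
$d = 102$ ($d = 34 \cdot 3 = 102$)
$E{\left(c,O \right)} = 102 - 15 c$ ($E{\left(c,O \right)} = - 15 c + 102 = 102 - 15 c$)
$\frac{E{\left(-2,y \right)}}{-94067} = \frac{102 - -30}{-94067} = \left(102 + 30\right) \left(- \frac{1}{94067}\right) = 132 \left(- \frac{1}{94067}\right) = - \frac{132}{94067}$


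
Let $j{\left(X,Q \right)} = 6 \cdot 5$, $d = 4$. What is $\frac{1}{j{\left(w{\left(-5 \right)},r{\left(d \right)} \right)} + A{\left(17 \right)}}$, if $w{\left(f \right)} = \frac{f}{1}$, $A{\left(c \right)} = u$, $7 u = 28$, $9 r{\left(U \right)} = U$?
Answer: $\frac{1}{34} \approx 0.029412$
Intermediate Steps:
$r{\left(U \right)} = \frac{U}{9}$
$u = 4$ ($u = \frac{1}{7} \cdot 28 = 4$)
$A{\left(c \right)} = 4$
$w{\left(f \right)} = f$ ($w{\left(f \right)} = f 1 = f$)
$j{\left(X,Q \right)} = 30$
$\frac{1}{j{\left(w{\left(-5 \right)},r{\left(d \right)} \right)} + A{\left(17 \right)}} = \frac{1}{30 + 4} = \frac{1}{34}$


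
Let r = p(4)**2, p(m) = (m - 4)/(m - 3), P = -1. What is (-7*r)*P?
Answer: 0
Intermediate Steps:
p(m) = (-4 + m)/(-3 + m)
r = 0 (r = ((-4 + 4)/(-3 + 4))**2 = (0/1)**2 = (1*0)**2 = 0**2 = 0)
(-7*r)*P = -7*0*(-1) = 0*(-1) = 0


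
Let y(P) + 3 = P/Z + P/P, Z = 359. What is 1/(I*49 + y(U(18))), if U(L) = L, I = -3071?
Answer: -359/54022661 ≈ -6.6454e-6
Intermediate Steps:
y(P) = -2 + P/359 (y(P) = -3 + (P/359 + P/P) = -3 + (P*(1/359) + 1) = -3 + (P/359 + 1) = -3 + (1 + P/359) = -2 + P/359)
1/(I*49 + y(U(18))) = 1/(-3071*49 + (-2 + (1/359)*18)) = 1/(-150479 + (-2 + 18/359)) = 1/(-150479 - 700/359) = 1/(-54022661/359) = -359/54022661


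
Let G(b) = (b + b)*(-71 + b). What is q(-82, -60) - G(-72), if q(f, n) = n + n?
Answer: -20712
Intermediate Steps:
q(f, n) = 2*n
G(b) = 2*b*(-71 + b) (G(b) = (2*b)*(-71 + b) = 2*b*(-71 + b))
q(-82, -60) - G(-72) = 2*(-60) - 2*(-72)*(-71 - 72) = -120 - 2*(-72)*(-143) = -120 - 1*20592 = -120 - 20592 = -20712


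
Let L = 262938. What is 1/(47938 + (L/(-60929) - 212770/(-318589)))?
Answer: 19411309181/930468534227626 ≈ 2.0862e-5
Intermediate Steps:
1/(47938 + (L/(-60929) - 212770/(-318589))) = 1/(47938 + (262938/(-60929) - 212770/(-318589))) = 1/(47938 + (262938*(-1/60929) - 212770*(-1/318589))) = 1/(47938 + (-262938/60929 + 212770/318589)) = 1/(47938 - 70805291152/19411309181) = 1/(930468534227626/19411309181) = 19411309181/930468534227626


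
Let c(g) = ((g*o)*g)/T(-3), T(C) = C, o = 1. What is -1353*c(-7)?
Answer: 22099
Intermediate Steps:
c(g) = -g²/3 (c(g) = ((g*1)*g)/(-3) = (g*g)*(-⅓) = g²*(-⅓) = -g²/3)
-1353*c(-7) = -(-451)*(-7)² = -(-451)*49 = -1353*(-49/3) = 22099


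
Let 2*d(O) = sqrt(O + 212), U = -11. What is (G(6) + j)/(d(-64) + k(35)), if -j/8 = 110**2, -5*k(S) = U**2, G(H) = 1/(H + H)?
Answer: 702767395/164592 + 29039975*sqrt(37)/164592 ≈ 5343.0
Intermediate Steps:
G(H) = 1/(2*H)
k(S) = -121/5 (k(S) = -1/5*(-11)**2 = -1/5*121 = -121/5)
d(O) = sqrt(212 + O)/2 (d(O) = sqrt(O + 212)/2 = sqrt(212 + O)/2)
j = -96800 (j = -8*110**2 = -8*12100 = -96800)
(G(6) + j)/(d(-64) + k(35)) = ((1/2)/6 - 96800)/(sqrt(212 - 64)/2 - 121/5) = ((1/2)*(1/6) - 96800)/(sqrt(148)/2 - 121/5) = (1/12 - 96800)/((2*sqrt(37))/2 - 121/5) = -1161599/(12*(sqrt(37) - 121/5)) = -1161599/(12*(-121/5 + sqrt(37)))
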